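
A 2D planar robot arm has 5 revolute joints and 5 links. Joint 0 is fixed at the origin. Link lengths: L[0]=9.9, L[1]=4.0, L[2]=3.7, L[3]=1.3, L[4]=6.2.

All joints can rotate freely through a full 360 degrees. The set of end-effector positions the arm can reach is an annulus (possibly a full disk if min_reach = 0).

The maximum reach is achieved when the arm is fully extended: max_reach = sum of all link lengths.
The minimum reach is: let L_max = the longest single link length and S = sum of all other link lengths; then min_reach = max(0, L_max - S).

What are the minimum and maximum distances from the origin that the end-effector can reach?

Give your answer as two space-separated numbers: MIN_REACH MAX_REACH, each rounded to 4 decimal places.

Link lengths: [9.9, 4.0, 3.7, 1.3, 6.2]
max_reach = 9.9 + 4 + 3.7 + 1.3 + 6.2 = 25.1
L_max = max([9.9, 4.0, 3.7, 1.3, 6.2]) = 9.9
S (sum of others) = 25.1 - 9.9 = 15.2
min_reach = max(0, 9.9 - 15.2) = max(0, -5.3) = 0

Answer: 0.0000 25.1000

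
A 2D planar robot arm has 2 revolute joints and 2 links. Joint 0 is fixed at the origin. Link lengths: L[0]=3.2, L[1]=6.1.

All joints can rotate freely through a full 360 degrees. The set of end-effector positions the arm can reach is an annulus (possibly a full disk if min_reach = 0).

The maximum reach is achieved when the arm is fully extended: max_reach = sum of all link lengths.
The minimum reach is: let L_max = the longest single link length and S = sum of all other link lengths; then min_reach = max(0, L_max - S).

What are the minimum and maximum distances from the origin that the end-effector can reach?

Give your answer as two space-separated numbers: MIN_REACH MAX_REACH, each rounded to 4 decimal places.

Answer: 2.9000 9.3000

Derivation:
Link lengths: [3.2, 6.1]
max_reach = 3.2 + 6.1 = 9.3
L_max = max([3.2, 6.1]) = 6.1
S (sum of others) = 9.3 - 6.1 = 3.2
min_reach = max(0, 6.1 - 3.2) = max(0, 2.9) = 2.9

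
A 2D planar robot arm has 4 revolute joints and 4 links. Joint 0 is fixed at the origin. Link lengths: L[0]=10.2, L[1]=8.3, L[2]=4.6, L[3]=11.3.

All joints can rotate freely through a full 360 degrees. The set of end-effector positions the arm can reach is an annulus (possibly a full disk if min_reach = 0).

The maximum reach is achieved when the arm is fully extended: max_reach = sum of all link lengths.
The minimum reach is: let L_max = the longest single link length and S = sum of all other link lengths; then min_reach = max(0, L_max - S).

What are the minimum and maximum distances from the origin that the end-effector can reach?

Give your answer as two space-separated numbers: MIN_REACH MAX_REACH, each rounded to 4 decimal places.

Answer: 0.0000 34.4000

Derivation:
Link lengths: [10.2, 8.3, 4.6, 11.3]
max_reach = 10.2 + 8.3 + 4.6 + 11.3 = 34.4
L_max = max([10.2, 8.3, 4.6, 11.3]) = 11.3
S (sum of others) = 34.4 - 11.3 = 23.1
min_reach = max(0, 11.3 - 23.1) = max(0, -11.8) = 0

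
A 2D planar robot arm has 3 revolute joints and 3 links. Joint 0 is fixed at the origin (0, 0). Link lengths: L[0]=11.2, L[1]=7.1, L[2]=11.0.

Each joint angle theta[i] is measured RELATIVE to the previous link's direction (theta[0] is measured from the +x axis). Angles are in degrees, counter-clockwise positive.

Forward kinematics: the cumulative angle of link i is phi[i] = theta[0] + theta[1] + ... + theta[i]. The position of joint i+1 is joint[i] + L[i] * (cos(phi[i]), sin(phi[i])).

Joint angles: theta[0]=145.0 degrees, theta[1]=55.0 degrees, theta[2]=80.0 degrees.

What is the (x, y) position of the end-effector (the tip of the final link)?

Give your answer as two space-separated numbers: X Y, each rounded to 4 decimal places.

Answer: -13.9362 -6.8372

Derivation:
joint[0] = (0.0000, 0.0000)  (base)
link 0: phi[0] = 145 = 145 deg
  cos(145 deg) = -0.8192, sin(145 deg) = 0.5736
  joint[1] = (0.0000, 0.0000) + 11.2 * (-0.8192, 0.5736) = (0.0000 + -9.1745, 0.0000 + 6.4241) = (-9.1745, 6.4241)
link 1: phi[1] = 145 + 55 = 200 deg
  cos(200 deg) = -0.9397, sin(200 deg) = -0.3420
  joint[2] = (-9.1745, 6.4241) + 7.1 * (-0.9397, -0.3420) = (-9.1745 + -6.6718, 6.4241 + -2.4283) = (-15.8463, 3.9957)
link 2: phi[2] = 145 + 55 + 80 = 280 deg
  cos(280 deg) = 0.1736, sin(280 deg) = -0.9848
  joint[3] = (-15.8463, 3.9957) + 11 * (0.1736, -0.9848) = (-15.8463 + 1.9101, 3.9957 + -10.8329) = (-13.9362, -6.8372)
End effector: (-13.9362, -6.8372)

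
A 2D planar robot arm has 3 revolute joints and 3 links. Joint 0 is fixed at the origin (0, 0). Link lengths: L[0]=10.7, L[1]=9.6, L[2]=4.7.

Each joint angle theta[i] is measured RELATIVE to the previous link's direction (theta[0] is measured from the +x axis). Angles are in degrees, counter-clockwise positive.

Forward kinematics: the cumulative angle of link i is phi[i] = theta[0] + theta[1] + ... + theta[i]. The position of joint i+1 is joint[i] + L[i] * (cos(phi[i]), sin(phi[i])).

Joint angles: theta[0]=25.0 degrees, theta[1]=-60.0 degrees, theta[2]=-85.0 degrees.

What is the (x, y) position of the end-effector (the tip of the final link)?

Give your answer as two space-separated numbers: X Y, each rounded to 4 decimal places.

Answer: 15.2114 -5.0546

Derivation:
joint[0] = (0.0000, 0.0000)  (base)
link 0: phi[0] = 25 = 25 deg
  cos(25 deg) = 0.9063, sin(25 deg) = 0.4226
  joint[1] = (0.0000, 0.0000) + 10.7 * (0.9063, 0.4226) = (0.0000 + 9.6975, 0.0000 + 4.5220) = (9.6975, 4.5220)
link 1: phi[1] = 25 + -60 = -35 deg
  cos(-35 deg) = 0.8192, sin(-35 deg) = -0.5736
  joint[2] = (9.6975, 4.5220) + 9.6 * (0.8192, -0.5736) = (9.6975 + 7.8639, 4.5220 + -5.5063) = (17.5614, -0.9843)
link 2: phi[2] = 25 + -60 + -85 = -120 deg
  cos(-120 deg) = -0.5000, sin(-120 deg) = -0.8660
  joint[3] = (17.5614, -0.9843) + 4.7 * (-0.5000, -0.8660) = (17.5614 + -2.3500, -0.9843 + -4.0703) = (15.2114, -5.0546)
End effector: (15.2114, -5.0546)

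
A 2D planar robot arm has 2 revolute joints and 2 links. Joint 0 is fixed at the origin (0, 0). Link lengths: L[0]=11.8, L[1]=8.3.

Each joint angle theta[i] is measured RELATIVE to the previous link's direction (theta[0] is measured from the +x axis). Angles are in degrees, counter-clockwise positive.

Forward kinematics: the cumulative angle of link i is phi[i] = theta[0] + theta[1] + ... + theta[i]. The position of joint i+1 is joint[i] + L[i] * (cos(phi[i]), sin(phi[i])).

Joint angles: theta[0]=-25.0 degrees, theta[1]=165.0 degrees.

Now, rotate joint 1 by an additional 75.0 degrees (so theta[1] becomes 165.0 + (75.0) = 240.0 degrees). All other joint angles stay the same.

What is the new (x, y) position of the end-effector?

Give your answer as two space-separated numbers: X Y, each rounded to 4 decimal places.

joint[0] = (0.0000, 0.0000)  (base)
link 0: phi[0] = -25 = -25 deg
  cos(-25 deg) = 0.9063, sin(-25 deg) = -0.4226
  joint[1] = (0.0000, 0.0000) + 11.8 * (0.9063, -0.4226) = (0.0000 + 10.6944, 0.0000 + -4.9869) = (10.6944, -4.9869)
link 1: phi[1] = -25 + 240 = 215 deg
  cos(215 deg) = -0.8192, sin(215 deg) = -0.5736
  joint[2] = (10.6944, -4.9869) + 8.3 * (-0.8192, -0.5736) = (10.6944 + -6.7990, -4.9869 + -4.7607) = (3.8955, -9.7476)
End effector: (3.8955, -9.7476)

Answer: 3.8955 -9.7476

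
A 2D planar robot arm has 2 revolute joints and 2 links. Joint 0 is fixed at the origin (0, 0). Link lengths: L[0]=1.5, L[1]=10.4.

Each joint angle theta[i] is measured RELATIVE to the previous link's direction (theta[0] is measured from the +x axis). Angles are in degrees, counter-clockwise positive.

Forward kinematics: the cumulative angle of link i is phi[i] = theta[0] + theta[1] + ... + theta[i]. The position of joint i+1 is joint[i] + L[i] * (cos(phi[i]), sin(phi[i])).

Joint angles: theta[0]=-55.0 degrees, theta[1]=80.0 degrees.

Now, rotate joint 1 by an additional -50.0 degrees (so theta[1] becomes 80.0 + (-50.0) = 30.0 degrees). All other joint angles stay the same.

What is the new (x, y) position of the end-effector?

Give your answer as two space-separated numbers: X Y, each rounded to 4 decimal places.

joint[0] = (0.0000, 0.0000)  (base)
link 0: phi[0] = -55 = -55 deg
  cos(-55 deg) = 0.5736, sin(-55 deg) = -0.8192
  joint[1] = (0.0000, 0.0000) + 1.5 * (0.5736, -0.8192) = (0.0000 + 0.8604, 0.0000 + -1.2287) = (0.8604, -1.2287)
link 1: phi[1] = -55 + 30 = -25 deg
  cos(-25 deg) = 0.9063, sin(-25 deg) = -0.4226
  joint[2] = (0.8604, -1.2287) + 10.4 * (0.9063, -0.4226) = (0.8604 + 9.4256, -1.2287 + -4.3952) = (10.2860, -5.6240)
End effector: (10.2860, -5.6240)

Answer: 10.2860 -5.6240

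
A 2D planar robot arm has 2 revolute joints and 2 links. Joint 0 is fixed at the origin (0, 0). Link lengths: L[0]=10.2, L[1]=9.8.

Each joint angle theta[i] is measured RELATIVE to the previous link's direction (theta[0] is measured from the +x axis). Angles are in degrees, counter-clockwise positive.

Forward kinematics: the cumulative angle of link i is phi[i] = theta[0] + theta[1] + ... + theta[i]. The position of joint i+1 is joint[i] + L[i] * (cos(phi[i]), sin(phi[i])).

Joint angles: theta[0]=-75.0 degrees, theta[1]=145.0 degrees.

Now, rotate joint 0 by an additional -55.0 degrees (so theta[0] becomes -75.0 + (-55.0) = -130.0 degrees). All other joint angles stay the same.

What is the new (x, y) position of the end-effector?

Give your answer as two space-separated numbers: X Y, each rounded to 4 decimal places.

joint[0] = (0.0000, 0.0000)  (base)
link 0: phi[0] = -130 = -130 deg
  cos(-130 deg) = -0.6428, sin(-130 deg) = -0.7660
  joint[1] = (0.0000, 0.0000) + 10.2 * (-0.6428, -0.7660) = (0.0000 + -6.5564, 0.0000 + -7.8137) = (-6.5564, -7.8137)
link 1: phi[1] = -130 + 145 = 15 deg
  cos(15 deg) = 0.9659, sin(15 deg) = 0.2588
  joint[2] = (-6.5564, -7.8137) + 9.8 * (0.9659, 0.2588) = (-6.5564 + 9.4661, -7.8137 + 2.5364) = (2.9096, -5.2772)
End effector: (2.9096, -5.2772)

Answer: 2.9096 -5.2772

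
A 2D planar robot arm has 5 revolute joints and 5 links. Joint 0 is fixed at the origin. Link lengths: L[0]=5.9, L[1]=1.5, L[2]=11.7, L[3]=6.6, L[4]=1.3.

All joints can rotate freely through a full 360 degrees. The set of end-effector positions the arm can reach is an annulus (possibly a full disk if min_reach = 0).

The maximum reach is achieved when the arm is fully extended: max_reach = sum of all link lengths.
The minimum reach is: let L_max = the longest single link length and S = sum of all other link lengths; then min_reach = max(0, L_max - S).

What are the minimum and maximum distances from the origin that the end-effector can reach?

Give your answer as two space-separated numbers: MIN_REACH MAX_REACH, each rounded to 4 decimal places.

Link lengths: [5.9, 1.5, 11.7, 6.6, 1.3]
max_reach = 5.9 + 1.5 + 11.7 + 6.6 + 1.3 = 27
L_max = max([5.9, 1.5, 11.7, 6.6, 1.3]) = 11.7
S (sum of others) = 27 - 11.7 = 15.3
min_reach = max(0, 11.7 - 15.3) = max(0, -3.6) = 0

Answer: 0.0000 27.0000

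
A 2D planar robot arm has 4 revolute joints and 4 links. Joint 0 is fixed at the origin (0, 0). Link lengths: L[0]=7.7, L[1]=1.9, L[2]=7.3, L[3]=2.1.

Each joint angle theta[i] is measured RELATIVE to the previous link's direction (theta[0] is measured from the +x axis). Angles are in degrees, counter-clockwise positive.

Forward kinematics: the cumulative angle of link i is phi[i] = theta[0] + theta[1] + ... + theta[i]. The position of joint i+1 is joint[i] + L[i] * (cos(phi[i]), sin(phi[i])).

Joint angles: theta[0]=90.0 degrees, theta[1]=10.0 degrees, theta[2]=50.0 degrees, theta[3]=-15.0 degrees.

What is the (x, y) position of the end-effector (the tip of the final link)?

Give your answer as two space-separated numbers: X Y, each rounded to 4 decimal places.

Answer: -8.1368 14.7061

Derivation:
joint[0] = (0.0000, 0.0000)  (base)
link 0: phi[0] = 90 = 90 deg
  cos(90 deg) = 0.0000, sin(90 deg) = 1.0000
  joint[1] = (0.0000, 0.0000) + 7.7 * (0.0000, 1.0000) = (0.0000 + 0.0000, 0.0000 + 7.7000) = (0.0000, 7.7000)
link 1: phi[1] = 90 + 10 = 100 deg
  cos(100 deg) = -0.1736, sin(100 deg) = 0.9848
  joint[2] = (0.0000, 7.7000) + 1.9 * (-0.1736, 0.9848) = (0.0000 + -0.3299, 7.7000 + 1.8711) = (-0.3299, 9.5711)
link 2: phi[2] = 90 + 10 + 50 = 150 deg
  cos(150 deg) = -0.8660, sin(150 deg) = 0.5000
  joint[3] = (-0.3299, 9.5711) + 7.3 * (-0.8660, 0.5000) = (-0.3299 + -6.3220, 9.5711 + 3.6500) = (-6.6519, 13.2211)
link 3: phi[3] = 90 + 10 + 50 + -15 = 135 deg
  cos(135 deg) = -0.7071, sin(135 deg) = 0.7071
  joint[4] = (-6.6519, 13.2211) + 2.1 * (-0.7071, 0.7071) = (-6.6519 + -1.4849, 13.2211 + 1.4849) = (-8.1368, 14.7061)
End effector: (-8.1368, 14.7061)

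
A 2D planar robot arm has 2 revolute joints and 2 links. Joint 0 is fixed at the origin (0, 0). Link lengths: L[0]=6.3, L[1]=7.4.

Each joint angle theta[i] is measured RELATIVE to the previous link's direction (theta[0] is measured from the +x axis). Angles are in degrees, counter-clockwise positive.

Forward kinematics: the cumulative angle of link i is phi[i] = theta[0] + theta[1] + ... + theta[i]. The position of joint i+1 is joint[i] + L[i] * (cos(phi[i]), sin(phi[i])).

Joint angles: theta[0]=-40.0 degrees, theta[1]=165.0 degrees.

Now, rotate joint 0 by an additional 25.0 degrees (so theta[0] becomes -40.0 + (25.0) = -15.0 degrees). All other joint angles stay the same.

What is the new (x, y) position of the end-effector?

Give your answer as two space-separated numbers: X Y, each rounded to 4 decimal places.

Answer: -0.3233 2.0694

Derivation:
joint[0] = (0.0000, 0.0000)  (base)
link 0: phi[0] = -15 = -15 deg
  cos(-15 deg) = 0.9659, sin(-15 deg) = -0.2588
  joint[1] = (0.0000, 0.0000) + 6.3 * (0.9659, -0.2588) = (0.0000 + 6.0853, 0.0000 + -1.6306) = (6.0853, -1.6306)
link 1: phi[1] = -15 + 165 = 150 deg
  cos(150 deg) = -0.8660, sin(150 deg) = 0.5000
  joint[2] = (6.0853, -1.6306) + 7.4 * (-0.8660, 0.5000) = (6.0853 + -6.4086, -1.6306 + 3.7000) = (-0.3233, 2.0694)
End effector: (-0.3233, 2.0694)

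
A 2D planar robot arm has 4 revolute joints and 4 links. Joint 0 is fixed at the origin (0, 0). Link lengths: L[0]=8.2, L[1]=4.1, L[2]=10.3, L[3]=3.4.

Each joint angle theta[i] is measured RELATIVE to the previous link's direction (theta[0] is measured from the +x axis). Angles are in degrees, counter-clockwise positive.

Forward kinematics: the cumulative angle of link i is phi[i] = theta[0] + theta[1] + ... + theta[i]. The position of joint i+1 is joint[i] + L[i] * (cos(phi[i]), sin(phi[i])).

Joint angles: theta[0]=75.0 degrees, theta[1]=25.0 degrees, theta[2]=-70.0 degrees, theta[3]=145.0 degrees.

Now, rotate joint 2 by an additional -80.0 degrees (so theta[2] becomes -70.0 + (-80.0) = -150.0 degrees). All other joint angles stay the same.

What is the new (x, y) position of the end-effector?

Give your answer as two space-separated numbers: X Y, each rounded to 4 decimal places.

Answer: 7.7347 7.4551

Derivation:
joint[0] = (0.0000, 0.0000)  (base)
link 0: phi[0] = 75 = 75 deg
  cos(75 deg) = 0.2588, sin(75 deg) = 0.9659
  joint[1] = (0.0000, 0.0000) + 8.2 * (0.2588, 0.9659) = (0.0000 + 2.1223, 0.0000 + 7.9206) = (2.1223, 7.9206)
link 1: phi[1] = 75 + 25 = 100 deg
  cos(100 deg) = -0.1736, sin(100 deg) = 0.9848
  joint[2] = (2.1223, 7.9206) + 4.1 * (-0.1736, 0.9848) = (2.1223 + -0.7120, 7.9206 + 4.0377) = (1.4104, 11.9583)
link 2: phi[2] = 75 + 25 + -150 = -50 deg
  cos(-50 deg) = 0.6428, sin(-50 deg) = -0.7660
  joint[3] = (1.4104, 11.9583) + 10.3 * (0.6428, -0.7660) = (1.4104 + 6.6207, 11.9583 + -7.8903) = (8.0311, 4.0680)
link 3: phi[3] = 75 + 25 + -150 + 145 = 95 deg
  cos(95 deg) = -0.0872, sin(95 deg) = 0.9962
  joint[4] = (8.0311, 4.0680) + 3.4 * (-0.0872, 0.9962) = (8.0311 + -0.2963, 4.0680 + 3.3871) = (7.7347, 7.4551)
End effector: (7.7347, 7.4551)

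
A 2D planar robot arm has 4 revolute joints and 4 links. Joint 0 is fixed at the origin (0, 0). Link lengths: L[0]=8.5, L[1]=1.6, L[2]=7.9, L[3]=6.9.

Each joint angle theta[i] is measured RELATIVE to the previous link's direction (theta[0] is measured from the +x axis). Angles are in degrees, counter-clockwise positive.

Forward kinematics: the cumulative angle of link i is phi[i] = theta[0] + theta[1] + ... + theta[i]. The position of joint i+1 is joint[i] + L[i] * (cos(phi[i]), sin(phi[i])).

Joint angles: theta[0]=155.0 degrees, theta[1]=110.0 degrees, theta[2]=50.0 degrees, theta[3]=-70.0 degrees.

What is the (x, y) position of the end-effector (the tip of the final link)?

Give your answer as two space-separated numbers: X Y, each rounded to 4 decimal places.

Answer: -5.1730 -9.8413

Derivation:
joint[0] = (0.0000, 0.0000)  (base)
link 0: phi[0] = 155 = 155 deg
  cos(155 deg) = -0.9063, sin(155 deg) = 0.4226
  joint[1] = (0.0000, 0.0000) + 8.5 * (-0.9063, 0.4226) = (0.0000 + -7.7036, 0.0000 + 3.5923) = (-7.7036, 3.5923)
link 1: phi[1] = 155 + 110 = 265 deg
  cos(265 deg) = -0.0872, sin(265 deg) = -0.9962
  joint[2] = (-7.7036, 3.5923) + 1.6 * (-0.0872, -0.9962) = (-7.7036 + -0.1394, 3.5923 + -1.5939) = (-7.8431, 1.9983)
link 2: phi[2] = 155 + 110 + 50 = 315 deg
  cos(315 deg) = 0.7071, sin(315 deg) = -0.7071
  joint[3] = (-7.8431, 1.9983) + 7.9 * (0.7071, -0.7071) = (-7.8431 + 5.5861, 1.9983 + -5.5861) = (-2.2569, -3.5878)
link 3: phi[3] = 155 + 110 + 50 + -70 = 245 deg
  cos(245 deg) = -0.4226, sin(245 deg) = -0.9063
  joint[4] = (-2.2569, -3.5878) + 6.9 * (-0.4226, -0.9063) = (-2.2569 + -2.9161, -3.5878 + -6.2535) = (-5.1730, -9.8413)
End effector: (-5.1730, -9.8413)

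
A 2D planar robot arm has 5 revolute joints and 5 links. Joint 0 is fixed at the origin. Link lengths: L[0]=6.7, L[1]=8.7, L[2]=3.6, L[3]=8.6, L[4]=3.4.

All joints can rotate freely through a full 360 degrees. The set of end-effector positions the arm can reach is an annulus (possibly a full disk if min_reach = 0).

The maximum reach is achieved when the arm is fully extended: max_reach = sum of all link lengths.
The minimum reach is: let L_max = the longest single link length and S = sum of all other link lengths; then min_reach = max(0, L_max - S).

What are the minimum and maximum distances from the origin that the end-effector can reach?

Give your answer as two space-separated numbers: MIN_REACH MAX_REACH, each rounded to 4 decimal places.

Answer: 0.0000 31.0000

Derivation:
Link lengths: [6.7, 8.7, 3.6, 8.6, 3.4]
max_reach = 6.7 + 8.7 + 3.6 + 8.6 + 3.4 = 31
L_max = max([6.7, 8.7, 3.6, 8.6, 3.4]) = 8.7
S (sum of others) = 31 - 8.7 = 22.3
min_reach = max(0, 8.7 - 22.3) = max(0, -13.6) = 0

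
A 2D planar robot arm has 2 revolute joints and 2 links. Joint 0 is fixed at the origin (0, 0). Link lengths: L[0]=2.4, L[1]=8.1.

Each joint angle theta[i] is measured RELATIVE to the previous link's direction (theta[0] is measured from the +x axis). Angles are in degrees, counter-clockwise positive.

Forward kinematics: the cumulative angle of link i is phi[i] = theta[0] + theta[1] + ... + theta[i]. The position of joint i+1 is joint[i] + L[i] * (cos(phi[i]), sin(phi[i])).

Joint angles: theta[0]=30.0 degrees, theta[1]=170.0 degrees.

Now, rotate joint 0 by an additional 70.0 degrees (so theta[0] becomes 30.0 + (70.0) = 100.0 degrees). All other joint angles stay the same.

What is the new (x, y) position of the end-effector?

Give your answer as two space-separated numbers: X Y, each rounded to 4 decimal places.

joint[0] = (0.0000, 0.0000)  (base)
link 0: phi[0] = 100 = 100 deg
  cos(100 deg) = -0.1736, sin(100 deg) = 0.9848
  joint[1] = (0.0000, 0.0000) + 2.4 * (-0.1736, 0.9848) = (0.0000 + -0.4168, 0.0000 + 2.3635) = (-0.4168, 2.3635)
link 1: phi[1] = 100 + 170 = 270 deg
  cos(270 deg) = -0.0000, sin(270 deg) = -1.0000
  joint[2] = (-0.4168, 2.3635) + 8.1 * (-0.0000, -1.0000) = (-0.4168 + -0.0000, 2.3635 + -8.1000) = (-0.4168, -5.7365)
End effector: (-0.4168, -5.7365)

Answer: -0.4168 -5.7365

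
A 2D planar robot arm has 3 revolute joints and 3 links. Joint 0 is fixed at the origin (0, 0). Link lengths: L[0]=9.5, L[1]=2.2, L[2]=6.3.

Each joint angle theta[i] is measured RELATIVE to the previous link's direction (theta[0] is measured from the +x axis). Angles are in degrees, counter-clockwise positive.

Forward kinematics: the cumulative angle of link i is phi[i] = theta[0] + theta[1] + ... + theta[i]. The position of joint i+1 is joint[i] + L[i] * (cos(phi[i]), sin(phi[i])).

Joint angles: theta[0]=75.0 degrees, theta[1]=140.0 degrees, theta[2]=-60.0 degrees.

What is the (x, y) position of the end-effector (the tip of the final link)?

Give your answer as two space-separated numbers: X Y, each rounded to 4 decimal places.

joint[0] = (0.0000, 0.0000)  (base)
link 0: phi[0] = 75 = 75 deg
  cos(75 deg) = 0.2588, sin(75 deg) = 0.9659
  joint[1] = (0.0000, 0.0000) + 9.5 * (0.2588, 0.9659) = (0.0000 + 2.4588, 0.0000 + 9.1763) = (2.4588, 9.1763)
link 1: phi[1] = 75 + 140 = 215 deg
  cos(215 deg) = -0.8192, sin(215 deg) = -0.5736
  joint[2] = (2.4588, 9.1763) + 2.2 * (-0.8192, -0.5736) = (2.4588 + -1.8021, 9.1763 + -1.2619) = (0.6566, 7.9144)
link 2: phi[2] = 75 + 140 + -60 = 155 deg
  cos(155 deg) = -0.9063, sin(155 deg) = 0.4226
  joint[3] = (0.6566, 7.9144) + 6.3 * (-0.9063, 0.4226) = (0.6566 + -5.7097, 7.9144 + 2.6625) = (-5.0531, 10.5769)
End effector: (-5.0531, 10.5769)

Answer: -5.0531 10.5769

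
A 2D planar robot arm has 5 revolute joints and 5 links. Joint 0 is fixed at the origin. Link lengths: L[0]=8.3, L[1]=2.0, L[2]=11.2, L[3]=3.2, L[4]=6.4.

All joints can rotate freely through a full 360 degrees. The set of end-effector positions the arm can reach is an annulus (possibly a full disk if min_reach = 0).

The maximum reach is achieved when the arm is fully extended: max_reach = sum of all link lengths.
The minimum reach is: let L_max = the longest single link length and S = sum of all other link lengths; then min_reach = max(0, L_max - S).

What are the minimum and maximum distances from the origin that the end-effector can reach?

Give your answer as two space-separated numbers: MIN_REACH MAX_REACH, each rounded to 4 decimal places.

Link lengths: [8.3, 2.0, 11.2, 3.2, 6.4]
max_reach = 8.3 + 2 + 11.2 + 3.2 + 6.4 = 31.1
L_max = max([8.3, 2.0, 11.2, 3.2, 6.4]) = 11.2
S (sum of others) = 31.1 - 11.2 = 19.9
min_reach = max(0, 11.2 - 19.9) = max(0, -8.7) = 0

Answer: 0.0000 31.1000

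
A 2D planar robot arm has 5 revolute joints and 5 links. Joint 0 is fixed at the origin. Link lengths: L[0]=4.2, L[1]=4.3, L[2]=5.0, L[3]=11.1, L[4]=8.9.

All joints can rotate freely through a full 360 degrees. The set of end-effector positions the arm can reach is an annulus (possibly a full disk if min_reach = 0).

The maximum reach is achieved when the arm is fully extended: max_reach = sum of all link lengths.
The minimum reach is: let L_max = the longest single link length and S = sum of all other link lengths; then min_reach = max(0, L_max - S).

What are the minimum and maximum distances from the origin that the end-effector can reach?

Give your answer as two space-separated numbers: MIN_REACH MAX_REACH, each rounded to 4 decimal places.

Link lengths: [4.2, 4.3, 5.0, 11.1, 8.9]
max_reach = 4.2 + 4.3 + 5 + 11.1 + 8.9 = 33.5
L_max = max([4.2, 4.3, 5.0, 11.1, 8.9]) = 11.1
S (sum of others) = 33.5 - 11.1 = 22.4
min_reach = max(0, 11.1 - 22.4) = max(0, -11.3) = 0

Answer: 0.0000 33.5000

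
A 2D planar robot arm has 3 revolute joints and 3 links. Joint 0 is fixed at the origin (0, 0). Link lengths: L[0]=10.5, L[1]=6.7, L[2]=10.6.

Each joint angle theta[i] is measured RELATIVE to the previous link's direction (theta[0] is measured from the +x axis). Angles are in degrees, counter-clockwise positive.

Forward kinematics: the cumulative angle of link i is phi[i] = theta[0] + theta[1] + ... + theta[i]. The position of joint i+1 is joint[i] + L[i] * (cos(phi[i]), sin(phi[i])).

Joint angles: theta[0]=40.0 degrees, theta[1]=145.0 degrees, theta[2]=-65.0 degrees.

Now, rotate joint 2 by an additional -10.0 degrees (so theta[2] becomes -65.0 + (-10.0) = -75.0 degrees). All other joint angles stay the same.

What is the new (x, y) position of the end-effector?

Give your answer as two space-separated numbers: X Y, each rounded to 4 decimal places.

joint[0] = (0.0000, 0.0000)  (base)
link 0: phi[0] = 40 = 40 deg
  cos(40 deg) = 0.7660, sin(40 deg) = 0.6428
  joint[1] = (0.0000, 0.0000) + 10.5 * (0.7660, 0.6428) = (0.0000 + 8.0435, 0.0000 + 6.7493) = (8.0435, 6.7493)
link 1: phi[1] = 40 + 145 = 185 deg
  cos(185 deg) = -0.9962, sin(185 deg) = -0.0872
  joint[2] = (8.0435, 6.7493) + 6.7 * (-0.9962, -0.0872) = (8.0435 + -6.6745, 6.7493 + -0.5839) = (1.3690, 6.1653)
link 2: phi[2] = 40 + 145 + -75 = 110 deg
  cos(110 deg) = -0.3420, sin(110 deg) = 0.9397
  joint[3] = (1.3690, 6.1653) + 10.6 * (-0.3420, 0.9397) = (1.3690 + -3.6254, 6.1653 + 9.9607) = (-2.2565, 16.1261)
End effector: (-2.2565, 16.1261)

Answer: -2.2565 16.1261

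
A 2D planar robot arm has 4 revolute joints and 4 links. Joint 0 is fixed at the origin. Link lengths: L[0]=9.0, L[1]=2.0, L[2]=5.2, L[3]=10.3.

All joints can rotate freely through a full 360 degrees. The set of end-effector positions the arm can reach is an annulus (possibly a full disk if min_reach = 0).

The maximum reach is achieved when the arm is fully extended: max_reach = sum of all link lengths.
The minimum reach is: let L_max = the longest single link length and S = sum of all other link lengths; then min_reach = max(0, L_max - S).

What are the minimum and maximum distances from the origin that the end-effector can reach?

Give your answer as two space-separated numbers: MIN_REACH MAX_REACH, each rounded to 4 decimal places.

Link lengths: [9.0, 2.0, 5.2, 10.3]
max_reach = 9 + 2 + 5.2 + 10.3 = 26.5
L_max = max([9.0, 2.0, 5.2, 10.3]) = 10.3
S (sum of others) = 26.5 - 10.3 = 16.2
min_reach = max(0, 10.3 - 16.2) = max(0, -5.9) = 0

Answer: 0.0000 26.5000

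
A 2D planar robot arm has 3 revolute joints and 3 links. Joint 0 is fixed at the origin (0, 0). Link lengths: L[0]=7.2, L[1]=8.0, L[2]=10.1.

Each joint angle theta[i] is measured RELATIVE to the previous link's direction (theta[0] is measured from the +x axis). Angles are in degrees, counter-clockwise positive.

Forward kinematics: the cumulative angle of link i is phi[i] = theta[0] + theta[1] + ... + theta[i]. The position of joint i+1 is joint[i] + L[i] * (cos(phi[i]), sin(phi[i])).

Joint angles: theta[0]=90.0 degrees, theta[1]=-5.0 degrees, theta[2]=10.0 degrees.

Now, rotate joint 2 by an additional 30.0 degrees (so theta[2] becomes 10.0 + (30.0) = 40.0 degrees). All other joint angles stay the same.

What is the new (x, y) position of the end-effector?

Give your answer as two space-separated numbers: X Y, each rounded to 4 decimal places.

joint[0] = (0.0000, 0.0000)  (base)
link 0: phi[0] = 90 = 90 deg
  cos(90 deg) = 0.0000, sin(90 deg) = 1.0000
  joint[1] = (0.0000, 0.0000) + 7.2 * (0.0000, 1.0000) = (0.0000 + 0.0000, 0.0000 + 7.2000) = (0.0000, 7.2000)
link 1: phi[1] = 90 + -5 = 85 deg
  cos(85 deg) = 0.0872, sin(85 deg) = 0.9962
  joint[2] = (0.0000, 7.2000) + 8 * (0.0872, 0.9962) = (0.0000 + 0.6972, 7.2000 + 7.9696) = (0.6972, 15.1696)
link 2: phi[2] = 90 + -5 + 40 = 125 deg
  cos(125 deg) = -0.5736, sin(125 deg) = 0.8192
  joint[3] = (0.6972, 15.1696) + 10.1 * (-0.5736, 0.8192) = (0.6972 + -5.7931, 15.1696 + 8.2734) = (-5.0959, 23.4430)
End effector: (-5.0959, 23.4430)

Answer: -5.0959 23.4430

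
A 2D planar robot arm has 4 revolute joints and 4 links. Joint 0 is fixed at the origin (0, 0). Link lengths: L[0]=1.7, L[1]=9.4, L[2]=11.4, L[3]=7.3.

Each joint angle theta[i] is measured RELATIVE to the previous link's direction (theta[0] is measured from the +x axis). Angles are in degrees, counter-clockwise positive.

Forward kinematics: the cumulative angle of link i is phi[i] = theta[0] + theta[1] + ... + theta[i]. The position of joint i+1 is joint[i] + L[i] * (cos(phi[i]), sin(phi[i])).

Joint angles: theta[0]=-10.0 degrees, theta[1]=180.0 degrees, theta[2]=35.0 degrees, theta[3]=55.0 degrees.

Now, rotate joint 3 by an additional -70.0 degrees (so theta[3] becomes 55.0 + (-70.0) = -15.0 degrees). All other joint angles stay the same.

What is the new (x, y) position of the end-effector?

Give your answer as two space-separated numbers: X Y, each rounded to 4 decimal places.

joint[0] = (0.0000, 0.0000)  (base)
link 0: phi[0] = -10 = -10 deg
  cos(-10 deg) = 0.9848, sin(-10 deg) = -0.1736
  joint[1] = (0.0000, 0.0000) + 1.7 * (0.9848, -0.1736) = (0.0000 + 1.6742, 0.0000 + -0.2952) = (1.6742, -0.2952)
link 1: phi[1] = -10 + 180 = 170 deg
  cos(170 deg) = -0.9848, sin(170 deg) = 0.1736
  joint[2] = (1.6742, -0.2952) + 9.4 * (-0.9848, 0.1736) = (1.6742 + -9.2572, -0.2952 + 1.6323) = (-7.5830, 1.3371)
link 2: phi[2] = -10 + 180 + 35 = 205 deg
  cos(205 deg) = -0.9063, sin(205 deg) = -0.4226
  joint[3] = (-7.5830, 1.3371) + 11.4 * (-0.9063, -0.4226) = (-7.5830 + -10.3319, 1.3371 + -4.8178) = (-17.9149, -3.4808)
link 3: phi[3] = -10 + 180 + 35 + -15 = 190 deg
  cos(190 deg) = -0.9848, sin(190 deg) = -0.1736
  joint[4] = (-17.9149, -3.4808) + 7.3 * (-0.9848, -0.1736) = (-17.9149 + -7.1891, -3.4808 + -1.2676) = (-25.1040, -4.7484)
End effector: (-25.1040, -4.7484)

Answer: -25.1040 -4.7484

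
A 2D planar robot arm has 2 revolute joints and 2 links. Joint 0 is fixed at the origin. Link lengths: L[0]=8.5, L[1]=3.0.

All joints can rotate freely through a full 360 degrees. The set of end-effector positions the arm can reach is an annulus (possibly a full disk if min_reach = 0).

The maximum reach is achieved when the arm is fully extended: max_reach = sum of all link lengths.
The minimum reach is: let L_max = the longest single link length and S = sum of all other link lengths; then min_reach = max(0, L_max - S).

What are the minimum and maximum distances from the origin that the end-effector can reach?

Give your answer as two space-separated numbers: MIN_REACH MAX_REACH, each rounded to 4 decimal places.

Answer: 5.5000 11.5000

Derivation:
Link lengths: [8.5, 3.0]
max_reach = 8.5 + 3 = 11.5
L_max = max([8.5, 3.0]) = 8.5
S (sum of others) = 11.5 - 8.5 = 3
min_reach = max(0, 8.5 - 3) = max(0, 5.5) = 5.5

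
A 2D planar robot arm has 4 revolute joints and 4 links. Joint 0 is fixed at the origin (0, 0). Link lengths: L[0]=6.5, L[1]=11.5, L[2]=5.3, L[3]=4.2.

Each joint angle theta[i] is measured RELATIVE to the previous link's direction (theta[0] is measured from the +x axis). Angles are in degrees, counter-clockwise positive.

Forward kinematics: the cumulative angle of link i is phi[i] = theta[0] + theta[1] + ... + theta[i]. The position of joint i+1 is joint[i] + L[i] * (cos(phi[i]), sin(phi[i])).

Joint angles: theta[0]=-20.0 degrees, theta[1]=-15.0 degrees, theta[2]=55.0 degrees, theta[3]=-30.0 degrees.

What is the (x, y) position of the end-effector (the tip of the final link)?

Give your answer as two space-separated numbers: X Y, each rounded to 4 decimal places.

joint[0] = (0.0000, 0.0000)  (base)
link 0: phi[0] = -20 = -20 deg
  cos(-20 deg) = 0.9397, sin(-20 deg) = -0.3420
  joint[1] = (0.0000, 0.0000) + 6.5 * (0.9397, -0.3420) = (0.0000 + 6.1080, 0.0000 + -2.2231) = (6.1080, -2.2231)
link 1: phi[1] = -20 + -15 = -35 deg
  cos(-35 deg) = 0.8192, sin(-35 deg) = -0.5736
  joint[2] = (6.1080, -2.2231) + 11.5 * (0.8192, -0.5736) = (6.1080 + 9.4202, -2.2231 + -6.5961) = (15.5283, -8.8193)
link 2: phi[2] = -20 + -15 + 55 = 20 deg
  cos(20 deg) = 0.9397, sin(20 deg) = 0.3420
  joint[3] = (15.5283, -8.8193) + 5.3 * (0.9397, 0.3420) = (15.5283 + 4.9804, -8.8193 + 1.8127) = (20.5086, -7.0066)
link 3: phi[3] = -20 + -15 + 55 + -30 = -10 deg
  cos(-10 deg) = 0.9848, sin(-10 deg) = -0.1736
  joint[4] = (20.5086, -7.0066) + 4.2 * (0.9848, -0.1736) = (20.5086 + 4.1362, -7.0066 + -0.7293) = (24.6448, -7.7359)
End effector: (24.6448, -7.7359)

Answer: 24.6448 -7.7359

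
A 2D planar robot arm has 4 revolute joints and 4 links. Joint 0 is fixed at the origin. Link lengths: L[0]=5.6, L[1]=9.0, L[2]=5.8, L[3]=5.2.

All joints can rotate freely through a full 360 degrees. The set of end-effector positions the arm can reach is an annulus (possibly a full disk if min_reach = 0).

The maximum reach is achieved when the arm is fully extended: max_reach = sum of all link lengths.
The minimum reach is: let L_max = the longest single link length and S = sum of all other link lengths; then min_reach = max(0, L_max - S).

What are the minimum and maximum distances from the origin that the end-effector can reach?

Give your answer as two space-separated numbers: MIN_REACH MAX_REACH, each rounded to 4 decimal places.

Answer: 0.0000 25.6000

Derivation:
Link lengths: [5.6, 9.0, 5.8, 5.2]
max_reach = 5.6 + 9 + 5.8 + 5.2 = 25.6
L_max = max([5.6, 9.0, 5.8, 5.2]) = 9
S (sum of others) = 25.6 - 9 = 16.6
min_reach = max(0, 9 - 16.6) = max(0, -7.6) = 0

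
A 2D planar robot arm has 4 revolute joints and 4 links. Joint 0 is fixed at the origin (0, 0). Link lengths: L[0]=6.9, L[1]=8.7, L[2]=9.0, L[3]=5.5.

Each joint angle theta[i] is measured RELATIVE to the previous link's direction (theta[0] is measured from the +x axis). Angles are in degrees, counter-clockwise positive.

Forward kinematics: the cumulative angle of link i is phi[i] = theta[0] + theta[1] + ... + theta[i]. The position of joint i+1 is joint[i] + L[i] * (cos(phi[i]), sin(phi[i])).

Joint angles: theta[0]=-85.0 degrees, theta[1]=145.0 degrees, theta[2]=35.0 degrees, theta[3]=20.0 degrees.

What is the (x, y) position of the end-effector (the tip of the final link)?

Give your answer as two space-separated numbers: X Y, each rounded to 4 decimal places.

Answer: 1.8426 14.6111

Derivation:
joint[0] = (0.0000, 0.0000)  (base)
link 0: phi[0] = -85 = -85 deg
  cos(-85 deg) = 0.0872, sin(-85 deg) = -0.9962
  joint[1] = (0.0000, 0.0000) + 6.9 * (0.0872, -0.9962) = (0.0000 + 0.6014, 0.0000 + -6.8737) = (0.6014, -6.8737)
link 1: phi[1] = -85 + 145 = 60 deg
  cos(60 deg) = 0.5000, sin(60 deg) = 0.8660
  joint[2] = (0.6014, -6.8737) + 8.7 * (0.5000, 0.8660) = (0.6014 + 4.3500, -6.8737 + 7.5344) = (4.9514, 0.6607)
link 2: phi[2] = -85 + 145 + 35 = 95 deg
  cos(95 deg) = -0.0872, sin(95 deg) = 0.9962
  joint[3] = (4.9514, 0.6607) + 9 * (-0.0872, 0.9962) = (4.9514 + -0.7844, 0.6607 + 8.9658) = (4.1670, 9.6264)
link 3: phi[3] = -85 + 145 + 35 + 20 = 115 deg
  cos(115 deg) = -0.4226, sin(115 deg) = 0.9063
  joint[4] = (4.1670, 9.6264) + 5.5 * (-0.4226, 0.9063) = (4.1670 + -2.3244, 9.6264 + 4.9847) = (1.8426, 14.6111)
End effector: (1.8426, 14.6111)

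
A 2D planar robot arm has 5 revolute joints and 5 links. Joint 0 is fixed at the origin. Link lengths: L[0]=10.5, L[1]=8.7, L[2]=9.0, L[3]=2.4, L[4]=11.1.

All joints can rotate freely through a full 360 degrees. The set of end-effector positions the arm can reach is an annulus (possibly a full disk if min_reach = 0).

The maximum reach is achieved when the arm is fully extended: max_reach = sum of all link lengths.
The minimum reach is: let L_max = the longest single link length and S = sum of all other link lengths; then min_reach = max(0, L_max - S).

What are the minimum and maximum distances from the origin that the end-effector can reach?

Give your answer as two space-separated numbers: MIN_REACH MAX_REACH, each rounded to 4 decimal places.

Answer: 0.0000 41.7000

Derivation:
Link lengths: [10.5, 8.7, 9.0, 2.4, 11.1]
max_reach = 10.5 + 8.7 + 9 + 2.4 + 11.1 = 41.7
L_max = max([10.5, 8.7, 9.0, 2.4, 11.1]) = 11.1
S (sum of others) = 41.7 - 11.1 = 30.6
min_reach = max(0, 11.1 - 30.6) = max(0, -19.5) = 0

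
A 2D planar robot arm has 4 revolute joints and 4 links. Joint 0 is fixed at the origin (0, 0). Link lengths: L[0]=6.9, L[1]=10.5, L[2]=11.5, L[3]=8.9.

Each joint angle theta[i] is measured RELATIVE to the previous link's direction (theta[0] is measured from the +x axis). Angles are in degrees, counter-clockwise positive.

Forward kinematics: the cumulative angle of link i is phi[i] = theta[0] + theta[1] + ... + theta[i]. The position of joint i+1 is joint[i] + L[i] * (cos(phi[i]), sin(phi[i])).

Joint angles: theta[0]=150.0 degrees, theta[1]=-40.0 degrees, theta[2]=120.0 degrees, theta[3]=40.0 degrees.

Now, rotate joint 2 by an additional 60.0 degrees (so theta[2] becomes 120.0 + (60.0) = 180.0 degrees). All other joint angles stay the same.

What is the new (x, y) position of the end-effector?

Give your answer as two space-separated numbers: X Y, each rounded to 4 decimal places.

joint[0] = (0.0000, 0.0000)  (base)
link 0: phi[0] = 150 = 150 deg
  cos(150 deg) = -0.8660, sin(150 deg) = 0.5000
  joint[1] = (0.0000, 0.0000) + 6.9 * (-0.8660, 0.5000) = (0.0000 + -5.9756, 0.0000 + 3.4500) = (-5.9756, 3.4500)
link 1: phi[1] = 150 + -40 = 110 deg
  cos(110 deg) = -0.3420, sin(110 deg) = 0.9397
  joint[2] = (-5.9756, 3.4500) + 10.5 * (-0.3420, 0.9397) = (-5.9756 + -3.5912, 3.4500 + 9.8668) = (-9.5668, 13.3168)
link 2: phi[2] = 150 + -40 + 180 = 290 deg
  cos(290 deg) = 0.3420, sin(290 deg) = -0.9397
  joint[3] = (-9.5668, 13.3168) + 11.5 * (0.3420, -0.9397) = (-9.5668 + 3.9332, 13.3168 + -10.8065) = (-5.6336, 2.5103)
link 3: phi[3] = 150 + -40 + 180 + 40 = 330 deg
  cos(330 deg) = 0.8660, sin(330 deg) = -0.5000
  joint[4] = (-5.6336, 2.5103) + 8.9 * (0.8660, -0.5000) = (-5.6336 + 7.7076, 2.5103 + -4.4500) = (2.0741, -1.9397)
End effector: (2.0741, -1.9397)

Answer: 2.0741 -1.9397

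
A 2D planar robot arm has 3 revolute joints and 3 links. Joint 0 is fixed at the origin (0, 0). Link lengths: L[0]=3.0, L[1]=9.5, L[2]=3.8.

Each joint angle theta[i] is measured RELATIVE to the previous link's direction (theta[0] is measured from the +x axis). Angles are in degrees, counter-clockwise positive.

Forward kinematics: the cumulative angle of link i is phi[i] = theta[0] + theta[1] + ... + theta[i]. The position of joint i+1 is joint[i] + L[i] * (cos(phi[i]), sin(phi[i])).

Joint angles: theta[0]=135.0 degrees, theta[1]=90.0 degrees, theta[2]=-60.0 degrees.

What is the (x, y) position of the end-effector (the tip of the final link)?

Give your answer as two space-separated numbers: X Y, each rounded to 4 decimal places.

Answer: -12.5094 -3.6127

Derivation:
joint[0] = (0.0000, 0.0000)  (base)
link 0: phi[0] = 135 = 135 deg
  cos(135 deg) = -0.7071, sin(135 deg) = 0.7071
  joint[1] = (0.0000, 0.0000) + 3 * (-0.7071, 0.7071) = (0.0000 + -2.1213, 0.0000 + 2.1213) = (-2.1213, 2.1213)
link 1: phi[1] = 135 + 90 = 225 deg
  cos(225 deg) = -0.7071, sin(225 deg) = -0.7071
  joint[2] = (-2.1213, 2.1213) + 9.5 * (-0.7071, -0.7071) = (-2.1213 + -6.7175, 2.1213 + -6.7175) = (-8.8388, -4.5962)
link 2: phi[2] = 135 + 90 + -60 = 165 deg
  cos(165 deg) = -0.9659, sin(165 deg) = 0.2588
  joint[3] = (-8.8388, -4.5962) + 3.8 * (-0.9659, 0.2588) = (-8.8388 + -3.6705, -4.5962 + 0.9835) = (-12.5094, -3.6127)
End effector: (-12.5094, -3.6127)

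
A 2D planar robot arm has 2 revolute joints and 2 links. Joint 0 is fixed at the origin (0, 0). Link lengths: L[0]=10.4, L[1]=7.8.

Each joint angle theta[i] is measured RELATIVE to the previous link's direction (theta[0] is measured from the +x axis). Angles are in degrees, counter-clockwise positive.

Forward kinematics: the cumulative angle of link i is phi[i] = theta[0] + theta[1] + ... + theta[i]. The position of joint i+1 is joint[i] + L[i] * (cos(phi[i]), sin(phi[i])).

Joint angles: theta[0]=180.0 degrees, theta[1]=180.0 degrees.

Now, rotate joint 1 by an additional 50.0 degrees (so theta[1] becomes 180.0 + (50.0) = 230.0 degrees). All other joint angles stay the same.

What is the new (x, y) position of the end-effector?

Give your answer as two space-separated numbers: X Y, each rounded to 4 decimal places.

Answer: -5.3863 5.9751

Derivation:
joint[0] = (0.0000, 0.0000)  (base)
link 0: phi[0] = 180 = 180 deg
  cos(180 deg) = -1.0000, sin(180 deg) = 0.0000
  joint[1] = (0.0000, 0.0000) + 10.4 * (-1.0000, 0.0000) = (0.0000 + -10.4000, 0.0000 + 0.0000) = (-10.4000, 0.0000)
link 1: phi[1] = 180 + 230 = 410 deg
  cos(410 deg) = 0.6428, sin(410 deg) = 0.7660
  joint[2] = (-10.4000, 0.0000) + 7.8 * (0.6428, 0.7660) = (-10.4000 + 5.0137, 0.0000 + 5.9751) = (-5.3863, 5.9751)
End effector: (-5.3863, 5.9751)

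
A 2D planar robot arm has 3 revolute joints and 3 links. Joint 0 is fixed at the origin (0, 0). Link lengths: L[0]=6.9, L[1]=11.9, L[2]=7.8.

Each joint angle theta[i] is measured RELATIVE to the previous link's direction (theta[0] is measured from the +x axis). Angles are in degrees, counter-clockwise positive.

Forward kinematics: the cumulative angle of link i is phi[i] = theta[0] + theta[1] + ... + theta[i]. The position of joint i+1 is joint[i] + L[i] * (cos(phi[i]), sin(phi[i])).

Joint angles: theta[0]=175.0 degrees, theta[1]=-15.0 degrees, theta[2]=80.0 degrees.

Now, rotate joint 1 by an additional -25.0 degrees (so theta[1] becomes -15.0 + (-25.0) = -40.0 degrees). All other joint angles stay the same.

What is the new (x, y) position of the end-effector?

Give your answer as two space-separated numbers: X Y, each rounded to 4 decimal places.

joint[0] = (0.0000, 0.0000)  (base)
link 0: phi[0] = 175 = 175 deg
  cos(175 deg) = -0.9962, sin(175 deg) = 0.0872
  joint[1] = (0.0000, 0.0000) + 6.9 * (-0.9962, 0.0872) = (0.0000 + -6.8737, 0.0000 + 0.6014) = (-6.8737, 0.6014)
link 1: phi[1] = 175 + -40 = 135 deg
  cos(135 deg) = -0.7071, sin(135 deg) = 0.7071
  joint[2] = (-6.8737, 0.6014) + 11.9 * (-0.7071, 0.7071) = (-6.8737 + -8.4146, 0.6014 + 8.4146) = (-15.2883, 9.0159)
link 2: phi[2] = 175 + -40 + 80 = 215 deg
  cos(215 deg) = -0.8192, sin(215 deg) = -0.5736
  joint[3] = (-15.2883, 9.0159) + 7.8 * (-0.8192, -0.5736) = (-15.2883 + -6.3894, 9.0159 + -4.4739) = (-21.6777, 4.5420)
End effector: (-21.6777, 4.5420)

Answer: -21.6777 4.5420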